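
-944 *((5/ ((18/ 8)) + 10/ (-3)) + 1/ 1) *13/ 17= 12272/ 153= 80.21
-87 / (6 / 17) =-493 / 2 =-246.50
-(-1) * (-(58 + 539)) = -597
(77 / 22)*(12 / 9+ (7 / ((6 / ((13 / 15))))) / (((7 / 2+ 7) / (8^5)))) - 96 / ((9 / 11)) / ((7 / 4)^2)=72833686 / 6615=11010.38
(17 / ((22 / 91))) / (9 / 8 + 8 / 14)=43316 / 1045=41.45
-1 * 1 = -1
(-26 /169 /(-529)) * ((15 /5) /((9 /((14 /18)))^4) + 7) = 200889500 /98677433439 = 0.00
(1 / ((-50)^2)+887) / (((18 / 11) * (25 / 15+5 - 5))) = 8130837 / 25000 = 325.23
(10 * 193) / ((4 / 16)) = 7720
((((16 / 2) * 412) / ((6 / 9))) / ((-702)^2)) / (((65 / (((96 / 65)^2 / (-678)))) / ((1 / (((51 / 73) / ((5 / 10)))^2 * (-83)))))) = 281030144 / 91708308127375875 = 0.00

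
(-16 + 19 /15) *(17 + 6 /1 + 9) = -7072 /15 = -471.47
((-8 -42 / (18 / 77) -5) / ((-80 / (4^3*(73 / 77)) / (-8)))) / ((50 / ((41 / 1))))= -27679264 / 28875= -958.59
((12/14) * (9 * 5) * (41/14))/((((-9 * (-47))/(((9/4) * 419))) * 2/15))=1888.16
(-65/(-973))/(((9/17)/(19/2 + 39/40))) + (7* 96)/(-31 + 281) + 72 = 665617691/8757000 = 76.01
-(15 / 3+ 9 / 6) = -13 / 2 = -6.50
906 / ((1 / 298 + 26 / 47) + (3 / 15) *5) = 4229812 / 7267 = 582.06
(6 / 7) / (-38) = -3 / 133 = -0.02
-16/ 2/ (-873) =8/ 873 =0.01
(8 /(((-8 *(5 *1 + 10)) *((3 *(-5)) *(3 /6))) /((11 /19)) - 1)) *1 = 0.01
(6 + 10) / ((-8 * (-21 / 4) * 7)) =8 / 147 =0.05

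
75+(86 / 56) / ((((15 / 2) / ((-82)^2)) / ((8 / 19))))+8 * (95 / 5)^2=7067713 / 1995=3542.71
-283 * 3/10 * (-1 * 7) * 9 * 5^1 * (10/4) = 267435/4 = 66858.75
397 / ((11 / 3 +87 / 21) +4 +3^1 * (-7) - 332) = -8337 / 7165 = -1.16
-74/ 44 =-37/ 22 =-1.68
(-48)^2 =2304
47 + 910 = 957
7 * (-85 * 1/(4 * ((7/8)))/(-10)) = 17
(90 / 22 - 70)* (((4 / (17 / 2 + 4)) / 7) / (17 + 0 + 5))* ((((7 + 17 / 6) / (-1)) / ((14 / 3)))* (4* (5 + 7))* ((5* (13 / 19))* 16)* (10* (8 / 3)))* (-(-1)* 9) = 20499148800 / 112651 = 181970.41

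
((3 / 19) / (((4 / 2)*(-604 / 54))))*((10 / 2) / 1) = -405 / 11476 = -0.04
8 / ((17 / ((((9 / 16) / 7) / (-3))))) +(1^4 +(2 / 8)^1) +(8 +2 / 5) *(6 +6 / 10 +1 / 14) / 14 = 62359 / 11900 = 5.24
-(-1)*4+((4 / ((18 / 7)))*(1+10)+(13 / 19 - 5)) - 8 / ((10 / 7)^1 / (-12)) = 71816 / 855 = 84.00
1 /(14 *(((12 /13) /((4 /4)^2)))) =13 /168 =0.08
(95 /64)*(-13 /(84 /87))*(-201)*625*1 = 4499259375 /1792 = 2510747.42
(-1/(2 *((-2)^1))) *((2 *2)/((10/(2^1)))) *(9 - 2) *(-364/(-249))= 2548/1245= 2.05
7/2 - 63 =-119/2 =-59.50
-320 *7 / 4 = -560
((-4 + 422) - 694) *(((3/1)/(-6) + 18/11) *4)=-1254.55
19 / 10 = 1.90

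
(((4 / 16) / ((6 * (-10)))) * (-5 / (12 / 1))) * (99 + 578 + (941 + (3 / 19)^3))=11097889 / 3950784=2.81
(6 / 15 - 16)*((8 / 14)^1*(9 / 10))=-1404 / 175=-8.02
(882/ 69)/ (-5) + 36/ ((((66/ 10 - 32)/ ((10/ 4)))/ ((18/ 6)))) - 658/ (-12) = 3649517/ 87630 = 41.65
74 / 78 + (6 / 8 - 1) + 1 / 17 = 2009 / 2652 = 0.76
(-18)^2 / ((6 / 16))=864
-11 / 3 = -3.67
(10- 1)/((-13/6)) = -54/13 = -4.15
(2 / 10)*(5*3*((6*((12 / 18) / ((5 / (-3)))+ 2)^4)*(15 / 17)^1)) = 221184 / 2125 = 104.09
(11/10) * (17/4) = 187/40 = 4.68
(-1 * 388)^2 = 150544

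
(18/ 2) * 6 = 54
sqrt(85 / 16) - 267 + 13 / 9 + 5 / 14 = -33415 / 126 + sqrt(85) / 4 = -262.89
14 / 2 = 7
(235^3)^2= 168425239515625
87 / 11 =7.91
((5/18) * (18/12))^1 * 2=5/6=0.83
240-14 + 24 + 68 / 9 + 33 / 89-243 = 11956 / 801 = 14.93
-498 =-498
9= 9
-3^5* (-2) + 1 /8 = 3889 /8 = 486.12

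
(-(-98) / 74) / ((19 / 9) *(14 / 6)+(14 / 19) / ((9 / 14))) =3591 / 16465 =0.22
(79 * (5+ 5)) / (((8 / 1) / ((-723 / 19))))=-285585 / 76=-3757.70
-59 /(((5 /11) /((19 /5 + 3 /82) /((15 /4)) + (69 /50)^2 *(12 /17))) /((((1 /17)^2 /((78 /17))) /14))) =-0.02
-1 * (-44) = 44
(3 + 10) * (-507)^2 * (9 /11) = 30074733 /11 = 2734066.64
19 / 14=1.36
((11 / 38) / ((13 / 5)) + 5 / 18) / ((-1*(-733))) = 865 / 1629459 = 0.00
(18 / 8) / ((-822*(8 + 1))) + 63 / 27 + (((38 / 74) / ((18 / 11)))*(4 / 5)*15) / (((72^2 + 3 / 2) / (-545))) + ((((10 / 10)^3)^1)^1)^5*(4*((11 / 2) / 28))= 24048791147 / 8831860632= 2.72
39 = 39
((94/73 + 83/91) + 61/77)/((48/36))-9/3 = -55245/73073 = -0.76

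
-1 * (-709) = 709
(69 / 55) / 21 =23 / 385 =0.06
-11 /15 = -0.73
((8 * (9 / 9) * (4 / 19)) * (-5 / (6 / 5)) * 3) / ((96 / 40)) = -8.77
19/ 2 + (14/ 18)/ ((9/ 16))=1763/ 162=10.88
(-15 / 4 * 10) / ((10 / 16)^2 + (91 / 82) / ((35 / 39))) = -492000 / 21349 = -23.05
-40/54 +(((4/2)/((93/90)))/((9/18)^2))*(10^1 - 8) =12340/837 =14.74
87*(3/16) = 261/16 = 16.31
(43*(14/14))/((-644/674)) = -14491/322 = -45.00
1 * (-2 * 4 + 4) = -4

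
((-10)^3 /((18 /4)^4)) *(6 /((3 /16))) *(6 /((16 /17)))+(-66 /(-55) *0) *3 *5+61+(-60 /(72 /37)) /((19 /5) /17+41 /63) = -9661010927 /20479068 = -471.75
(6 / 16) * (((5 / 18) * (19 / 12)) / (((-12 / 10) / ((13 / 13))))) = -475 / 3456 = -0.14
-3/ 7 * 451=-1353/ 7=-193.29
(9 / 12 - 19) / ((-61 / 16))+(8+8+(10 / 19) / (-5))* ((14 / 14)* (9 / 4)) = 93995 / 2318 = 40.55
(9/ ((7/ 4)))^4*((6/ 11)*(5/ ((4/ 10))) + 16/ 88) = 1679616/ 343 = 4896.84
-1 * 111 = -111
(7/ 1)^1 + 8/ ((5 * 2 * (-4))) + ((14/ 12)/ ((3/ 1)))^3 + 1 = 229163/ 29160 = 7.86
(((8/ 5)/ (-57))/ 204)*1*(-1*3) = 2/ 4845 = 0.00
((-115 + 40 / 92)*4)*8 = -84320 / 23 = -3666.09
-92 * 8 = -736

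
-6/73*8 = -48/73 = -0.66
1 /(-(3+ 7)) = -0.10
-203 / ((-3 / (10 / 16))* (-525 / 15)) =-29 / 24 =-1.21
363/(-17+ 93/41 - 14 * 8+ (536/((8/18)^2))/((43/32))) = 213323/1112228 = 0.19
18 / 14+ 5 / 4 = 71 / 28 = 2.54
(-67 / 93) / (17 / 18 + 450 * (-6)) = 402 / 1506073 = 0.00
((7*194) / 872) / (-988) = -679 / 430768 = -0.00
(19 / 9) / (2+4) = 19 / 54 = 0.35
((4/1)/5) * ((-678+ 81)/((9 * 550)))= -398/4125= -0.10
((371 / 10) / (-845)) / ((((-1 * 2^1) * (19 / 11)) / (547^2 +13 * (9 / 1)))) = 32146037 / 8450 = 3804.26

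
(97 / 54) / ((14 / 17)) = 2.18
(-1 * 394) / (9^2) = -394 / 81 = -4.86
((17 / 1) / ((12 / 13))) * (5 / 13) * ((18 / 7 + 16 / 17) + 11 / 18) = 44165 / 1512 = 29.21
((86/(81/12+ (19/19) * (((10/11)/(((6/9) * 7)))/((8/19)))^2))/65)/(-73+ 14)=-32633216/10134190755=-0.00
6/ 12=1/ 2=0.50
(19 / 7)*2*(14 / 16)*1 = 19 / 4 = 4.75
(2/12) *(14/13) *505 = 3535/39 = 90.64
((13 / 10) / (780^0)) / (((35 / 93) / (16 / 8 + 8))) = 1209 / 35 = 34.54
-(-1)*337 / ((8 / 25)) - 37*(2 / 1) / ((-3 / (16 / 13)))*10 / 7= 2394745 / 2184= 1096.49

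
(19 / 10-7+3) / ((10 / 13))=-273 / 100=-2.73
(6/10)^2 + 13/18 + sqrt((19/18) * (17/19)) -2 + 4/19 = -6047/8550 + sqrt(34)/6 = 0.26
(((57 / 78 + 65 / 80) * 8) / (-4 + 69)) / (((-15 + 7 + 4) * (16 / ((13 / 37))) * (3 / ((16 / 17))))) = -107 / 327080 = -0.00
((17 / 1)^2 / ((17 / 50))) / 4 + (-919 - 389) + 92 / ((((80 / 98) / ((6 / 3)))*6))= -15869 / 15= -1057.93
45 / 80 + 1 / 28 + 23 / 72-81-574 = -659315 / 1008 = -654.08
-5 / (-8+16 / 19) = 95 / 136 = 0.70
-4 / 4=-1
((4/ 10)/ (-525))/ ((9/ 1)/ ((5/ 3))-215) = 1/ 275100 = 0.00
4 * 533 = 2132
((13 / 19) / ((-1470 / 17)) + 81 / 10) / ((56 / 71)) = 4011713 / 391020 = 10.26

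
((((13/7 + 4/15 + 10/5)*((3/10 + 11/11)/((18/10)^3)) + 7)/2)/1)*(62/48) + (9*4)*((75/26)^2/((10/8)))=60791697569/248373216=244.76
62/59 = 1.05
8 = 8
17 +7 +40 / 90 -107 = -82.56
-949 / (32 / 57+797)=-4161 / 3497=-1.19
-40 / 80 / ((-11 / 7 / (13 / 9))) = 91 / 198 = 0.46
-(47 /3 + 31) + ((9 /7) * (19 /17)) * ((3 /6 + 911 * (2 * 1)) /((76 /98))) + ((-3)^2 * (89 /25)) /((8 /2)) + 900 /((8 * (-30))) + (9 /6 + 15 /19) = 323342519 /96900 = 3336.87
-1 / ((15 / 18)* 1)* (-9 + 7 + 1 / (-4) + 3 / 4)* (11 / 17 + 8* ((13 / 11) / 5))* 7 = 149499 / 4675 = 31.98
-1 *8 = -8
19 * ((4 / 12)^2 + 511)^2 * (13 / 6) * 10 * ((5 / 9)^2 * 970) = 633715550000000 / 19683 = 32196085454.45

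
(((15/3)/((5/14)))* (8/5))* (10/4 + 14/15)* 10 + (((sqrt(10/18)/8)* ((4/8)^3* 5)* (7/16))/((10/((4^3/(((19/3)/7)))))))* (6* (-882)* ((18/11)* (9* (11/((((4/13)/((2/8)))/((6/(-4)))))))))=11536/15 + 204788493* sqrt(5)/2432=189058.95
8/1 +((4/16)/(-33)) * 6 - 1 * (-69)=1693/22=76.95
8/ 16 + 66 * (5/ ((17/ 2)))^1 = 1337/ 34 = 39.32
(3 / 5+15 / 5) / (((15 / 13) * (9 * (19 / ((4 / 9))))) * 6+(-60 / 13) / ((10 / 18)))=52 / 38355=0.00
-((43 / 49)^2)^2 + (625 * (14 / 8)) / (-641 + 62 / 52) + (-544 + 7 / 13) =-545.76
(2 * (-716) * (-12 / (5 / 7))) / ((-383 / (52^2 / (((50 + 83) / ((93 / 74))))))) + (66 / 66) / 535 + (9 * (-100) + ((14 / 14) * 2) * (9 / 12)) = -721232652593 / 288096430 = -2503.44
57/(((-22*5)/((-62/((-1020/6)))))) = -1767/9350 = -0.19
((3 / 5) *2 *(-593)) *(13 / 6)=-7709 / 5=-1541.80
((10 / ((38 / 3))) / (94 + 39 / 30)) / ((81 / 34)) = 1700 / 488889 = 0.00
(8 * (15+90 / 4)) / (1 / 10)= 3000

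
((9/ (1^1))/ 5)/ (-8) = -9/ 40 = -0.22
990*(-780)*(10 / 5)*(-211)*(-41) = -13360604400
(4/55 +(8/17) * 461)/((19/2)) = 405816/17765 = 22.84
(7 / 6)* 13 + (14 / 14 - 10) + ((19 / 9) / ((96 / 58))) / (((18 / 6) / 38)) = 14465 / 648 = 22.32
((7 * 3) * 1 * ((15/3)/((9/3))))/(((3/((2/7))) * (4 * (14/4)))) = 5/21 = 0.24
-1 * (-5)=5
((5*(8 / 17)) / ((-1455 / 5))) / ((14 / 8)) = -160 / 34629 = -0.00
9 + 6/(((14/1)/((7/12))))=37/4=9.25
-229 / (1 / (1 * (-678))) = 155262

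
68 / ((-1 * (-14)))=34 / 7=4.86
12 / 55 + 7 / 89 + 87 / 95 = 1.21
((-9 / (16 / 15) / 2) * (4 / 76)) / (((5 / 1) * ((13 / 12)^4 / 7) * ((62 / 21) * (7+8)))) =-428652 / 84112145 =-0.01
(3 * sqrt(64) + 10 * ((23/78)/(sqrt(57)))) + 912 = 115 * sqrt(57)/2223 + 936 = 936.39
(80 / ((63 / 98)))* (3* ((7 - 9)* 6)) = -4480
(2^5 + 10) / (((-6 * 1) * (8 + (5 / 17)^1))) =-119 / 141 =-0.84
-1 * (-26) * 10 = 260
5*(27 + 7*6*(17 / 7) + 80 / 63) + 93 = 46894 / 63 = 744.35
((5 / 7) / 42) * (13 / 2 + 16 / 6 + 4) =0.22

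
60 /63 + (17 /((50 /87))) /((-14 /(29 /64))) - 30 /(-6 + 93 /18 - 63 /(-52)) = -629031707 /7929600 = -79.33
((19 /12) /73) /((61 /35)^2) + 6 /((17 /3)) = 59068403 /55413132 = 1.07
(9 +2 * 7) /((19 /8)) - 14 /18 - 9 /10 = 13691 /1710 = 8.01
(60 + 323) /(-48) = -383 /48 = -7.98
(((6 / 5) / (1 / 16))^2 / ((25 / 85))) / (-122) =-78336 / 7625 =-10.27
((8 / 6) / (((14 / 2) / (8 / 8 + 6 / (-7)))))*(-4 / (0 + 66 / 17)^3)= -9826 / 5282739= -0.00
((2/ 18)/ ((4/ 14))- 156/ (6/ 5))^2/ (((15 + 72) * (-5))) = -5442889/ 140940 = -38.62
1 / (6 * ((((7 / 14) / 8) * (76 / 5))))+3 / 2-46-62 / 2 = -8587 / 114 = -75.32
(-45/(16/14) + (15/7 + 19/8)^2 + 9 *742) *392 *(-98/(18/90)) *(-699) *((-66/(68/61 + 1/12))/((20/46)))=-99346721646819339/877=-113280184317923.99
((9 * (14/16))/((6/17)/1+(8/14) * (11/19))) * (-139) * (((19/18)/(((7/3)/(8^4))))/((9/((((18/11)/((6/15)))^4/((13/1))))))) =-1044738822960000/147127409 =-7100912.26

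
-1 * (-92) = 92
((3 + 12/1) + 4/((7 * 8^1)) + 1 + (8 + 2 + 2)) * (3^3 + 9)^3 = 1309700.57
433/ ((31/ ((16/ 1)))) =6928/ 31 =223.48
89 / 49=1.82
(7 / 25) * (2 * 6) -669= -665.64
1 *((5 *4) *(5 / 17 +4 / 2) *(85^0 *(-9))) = -7020 / 17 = -412.94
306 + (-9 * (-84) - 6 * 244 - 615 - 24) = -1041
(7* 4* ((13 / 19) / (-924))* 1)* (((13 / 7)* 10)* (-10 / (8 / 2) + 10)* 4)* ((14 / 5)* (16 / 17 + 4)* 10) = -5678400 / 3553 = -1598.20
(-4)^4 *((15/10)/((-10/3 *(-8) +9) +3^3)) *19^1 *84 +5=459883/47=9784.74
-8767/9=-974.11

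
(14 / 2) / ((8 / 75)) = 525 / 8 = 65.62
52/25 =2.08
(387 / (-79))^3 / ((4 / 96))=-1391054472 / 493039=-2821.39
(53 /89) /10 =53 /890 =0.06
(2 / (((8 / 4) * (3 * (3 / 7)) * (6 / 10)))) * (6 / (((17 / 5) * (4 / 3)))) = 175 / 102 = 1.72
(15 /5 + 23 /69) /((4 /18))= 15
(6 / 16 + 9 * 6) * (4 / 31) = 435 / 62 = 7.02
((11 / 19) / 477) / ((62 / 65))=715 / 561906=0.00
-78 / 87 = -26 / 29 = -0.90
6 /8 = 3 /4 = 0.75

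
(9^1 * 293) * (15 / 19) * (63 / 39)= 830655 / 247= 3362.98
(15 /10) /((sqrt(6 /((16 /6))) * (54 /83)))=83 /54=1.54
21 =21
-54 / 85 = -0.64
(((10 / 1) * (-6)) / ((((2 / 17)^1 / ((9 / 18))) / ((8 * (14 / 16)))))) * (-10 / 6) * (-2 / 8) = -2975 / 4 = -743.75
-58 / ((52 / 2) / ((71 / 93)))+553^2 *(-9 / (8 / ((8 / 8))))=-3327524201 / 9672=-344036.83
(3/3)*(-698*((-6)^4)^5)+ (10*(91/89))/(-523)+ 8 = -118787878422908717651190/46547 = -2551998591163957240.02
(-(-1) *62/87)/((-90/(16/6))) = -248/11745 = -0.02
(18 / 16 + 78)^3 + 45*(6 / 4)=253670697 / 512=495450.58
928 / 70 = 464 / 35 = 13.26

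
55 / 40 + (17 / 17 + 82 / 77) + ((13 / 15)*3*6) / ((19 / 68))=3468569 / 58520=59.27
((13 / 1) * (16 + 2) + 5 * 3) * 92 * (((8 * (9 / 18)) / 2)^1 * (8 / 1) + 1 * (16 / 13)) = 5131392 / 13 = 394722.46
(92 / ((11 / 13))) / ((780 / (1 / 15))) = 23 / 2475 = 0.01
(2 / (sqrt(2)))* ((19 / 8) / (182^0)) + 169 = 172.36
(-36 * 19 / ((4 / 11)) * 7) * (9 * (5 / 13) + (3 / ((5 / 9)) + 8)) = -14431032 / 65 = -222015.88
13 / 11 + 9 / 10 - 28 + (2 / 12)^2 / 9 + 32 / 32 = -443987 / 17820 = -24.92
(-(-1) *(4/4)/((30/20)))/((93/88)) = 0.63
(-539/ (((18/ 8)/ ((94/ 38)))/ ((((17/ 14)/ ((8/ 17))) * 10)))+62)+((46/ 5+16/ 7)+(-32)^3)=-574384261/ 11970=-47985.32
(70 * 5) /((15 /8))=560 /3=186.67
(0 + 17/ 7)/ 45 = 17/ 315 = 0.05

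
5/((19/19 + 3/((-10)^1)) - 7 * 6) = -50/413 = -0.12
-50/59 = -0.85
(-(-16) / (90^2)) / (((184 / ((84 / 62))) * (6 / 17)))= 119 / 2887650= 0.00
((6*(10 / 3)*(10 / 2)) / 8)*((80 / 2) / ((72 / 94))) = 5875 / 9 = 652.78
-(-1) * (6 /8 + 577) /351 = 2311 /1404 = 1.65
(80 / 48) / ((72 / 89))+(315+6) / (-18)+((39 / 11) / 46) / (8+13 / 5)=-45663403 / 2896344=-15.77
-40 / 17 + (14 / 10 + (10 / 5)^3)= 599 / 85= 7.05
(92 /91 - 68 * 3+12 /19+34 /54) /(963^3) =-9417259 /41690549447001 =-0.00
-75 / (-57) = 25 / 19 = 1.32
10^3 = 1000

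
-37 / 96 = -0.39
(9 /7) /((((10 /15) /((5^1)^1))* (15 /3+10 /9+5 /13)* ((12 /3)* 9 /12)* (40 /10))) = 1053 /8512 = 0.12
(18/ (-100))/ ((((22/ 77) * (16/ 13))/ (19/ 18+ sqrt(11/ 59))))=-1729/ 3200-819 * sqrt(649)/ 94400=-0.76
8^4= 4096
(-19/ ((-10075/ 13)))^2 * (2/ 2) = 361/ 600625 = 0.00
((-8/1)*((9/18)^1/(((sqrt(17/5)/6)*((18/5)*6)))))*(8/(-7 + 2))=16*sqrt(85)/153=0.96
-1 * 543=-543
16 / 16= 1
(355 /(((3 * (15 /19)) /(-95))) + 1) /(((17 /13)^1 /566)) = -6162733.78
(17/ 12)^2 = 289/ 144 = 2.01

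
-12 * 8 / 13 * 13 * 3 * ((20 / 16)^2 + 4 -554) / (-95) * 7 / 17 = -221130 / 323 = -684.61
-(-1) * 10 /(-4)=-5 /2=-2.50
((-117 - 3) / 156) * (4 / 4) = -10 / 13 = -0.77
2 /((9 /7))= 14 /9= 1.56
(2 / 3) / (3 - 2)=2 / 3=0.67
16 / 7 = 2.29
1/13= 0.08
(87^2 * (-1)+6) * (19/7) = -143697/7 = -20528.14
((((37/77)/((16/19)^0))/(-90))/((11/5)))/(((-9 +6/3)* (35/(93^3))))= 3306801/415030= 7.97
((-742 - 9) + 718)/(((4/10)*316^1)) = -165/632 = -0.26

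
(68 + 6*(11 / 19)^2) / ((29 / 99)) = 2502126 / 10469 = 239.00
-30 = -30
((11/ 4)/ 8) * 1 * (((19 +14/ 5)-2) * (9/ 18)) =1089/ 320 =3.40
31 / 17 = 1.82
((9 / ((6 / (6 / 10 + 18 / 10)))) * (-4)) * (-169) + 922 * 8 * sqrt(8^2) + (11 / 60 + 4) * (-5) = 3685241 / 60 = 61420.68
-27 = -27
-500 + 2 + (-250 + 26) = -722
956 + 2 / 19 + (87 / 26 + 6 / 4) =960.95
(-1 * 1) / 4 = -1 / 4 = -0.25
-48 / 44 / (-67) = 12 / 737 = 0.02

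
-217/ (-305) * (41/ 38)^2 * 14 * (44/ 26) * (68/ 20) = 477493093/ 7156825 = 66.72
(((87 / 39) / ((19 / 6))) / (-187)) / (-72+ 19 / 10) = 1740 / 32378489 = 0.00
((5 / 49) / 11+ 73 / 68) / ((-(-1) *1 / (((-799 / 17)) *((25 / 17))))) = -46632225 / 623084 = -74.84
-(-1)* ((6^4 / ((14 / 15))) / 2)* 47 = 228420 / 7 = 32631.43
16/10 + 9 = 53/5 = 10.60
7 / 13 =0.54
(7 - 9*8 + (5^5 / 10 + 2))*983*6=1471551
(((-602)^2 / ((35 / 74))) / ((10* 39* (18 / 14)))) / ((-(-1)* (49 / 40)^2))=17513728 / 17199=1018.30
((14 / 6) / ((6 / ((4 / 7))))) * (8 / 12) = 4 / 27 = 0.15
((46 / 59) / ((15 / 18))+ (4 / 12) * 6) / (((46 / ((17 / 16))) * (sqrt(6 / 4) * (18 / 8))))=7361 * sqrt(6) / 732780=0.02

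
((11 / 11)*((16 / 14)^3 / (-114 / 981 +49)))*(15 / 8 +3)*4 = 0.60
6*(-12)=-72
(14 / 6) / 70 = 1 / 30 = 0.03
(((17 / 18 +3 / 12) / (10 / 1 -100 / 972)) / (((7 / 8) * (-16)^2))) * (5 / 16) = 1161 / 6895616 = 0.00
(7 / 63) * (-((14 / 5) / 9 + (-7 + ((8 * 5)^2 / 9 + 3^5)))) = -18634 / 405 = -46.01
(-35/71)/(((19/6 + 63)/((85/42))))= -425/28187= -0.02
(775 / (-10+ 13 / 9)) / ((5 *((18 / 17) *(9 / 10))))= -13175 / 693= -19.01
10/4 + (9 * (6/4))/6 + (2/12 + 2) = 83/12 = 6.92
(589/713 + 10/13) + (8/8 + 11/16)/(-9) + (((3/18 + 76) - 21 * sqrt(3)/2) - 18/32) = 276319/3588 - 21 * sqrt(3)/2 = 58.83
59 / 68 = 0.87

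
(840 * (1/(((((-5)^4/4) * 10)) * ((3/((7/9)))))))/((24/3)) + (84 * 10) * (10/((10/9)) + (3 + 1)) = 61425098/5625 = 10920.02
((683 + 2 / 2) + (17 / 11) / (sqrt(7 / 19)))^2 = 23256 *sqrt(133) / 77 + 396279523 / 847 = 471345.62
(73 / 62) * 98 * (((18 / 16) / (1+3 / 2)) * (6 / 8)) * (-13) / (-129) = 3.92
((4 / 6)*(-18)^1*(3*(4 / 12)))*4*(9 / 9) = -48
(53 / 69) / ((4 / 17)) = 901 / 276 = 3.26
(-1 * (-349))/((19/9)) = 3141/19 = 165.32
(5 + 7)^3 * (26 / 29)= 44928 / 29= 1549.24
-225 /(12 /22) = -412.50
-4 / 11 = -0.36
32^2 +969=1993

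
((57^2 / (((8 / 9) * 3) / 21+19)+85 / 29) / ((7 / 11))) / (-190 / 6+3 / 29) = -99632742 / 11581255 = -8.60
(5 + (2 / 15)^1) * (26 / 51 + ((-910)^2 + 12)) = 3251997826 / 765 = 4250977.55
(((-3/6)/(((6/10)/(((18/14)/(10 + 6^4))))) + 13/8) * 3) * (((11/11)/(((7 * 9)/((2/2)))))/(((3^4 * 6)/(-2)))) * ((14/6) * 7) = -59393/11424888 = -0.01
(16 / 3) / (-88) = -2 / 33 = -0.06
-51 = -51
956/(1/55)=52580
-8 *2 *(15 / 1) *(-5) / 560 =15 / 7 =2.14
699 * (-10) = -6990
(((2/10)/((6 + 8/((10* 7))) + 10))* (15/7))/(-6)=-0.00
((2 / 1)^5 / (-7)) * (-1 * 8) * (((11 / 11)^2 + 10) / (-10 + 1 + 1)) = -50.29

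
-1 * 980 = -980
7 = 7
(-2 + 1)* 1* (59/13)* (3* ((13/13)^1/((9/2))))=-118/39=-3.03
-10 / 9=-1.11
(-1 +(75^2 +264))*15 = 88320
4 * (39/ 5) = 156/ 5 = 31.20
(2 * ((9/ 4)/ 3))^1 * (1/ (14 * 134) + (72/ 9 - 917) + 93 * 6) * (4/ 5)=-395085/ 938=-421.20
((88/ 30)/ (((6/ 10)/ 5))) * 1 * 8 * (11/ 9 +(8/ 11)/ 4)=22240/ 81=274.57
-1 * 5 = -5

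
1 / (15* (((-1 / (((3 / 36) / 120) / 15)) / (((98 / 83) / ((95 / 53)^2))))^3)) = -2607614922465721 / 7942156386681405015000000000000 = -0.00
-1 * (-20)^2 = -400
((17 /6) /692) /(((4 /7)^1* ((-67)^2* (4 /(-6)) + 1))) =-0.00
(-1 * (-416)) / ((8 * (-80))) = -0.65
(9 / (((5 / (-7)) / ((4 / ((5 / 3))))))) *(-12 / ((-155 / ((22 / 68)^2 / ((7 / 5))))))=-39204 / 223975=-0.18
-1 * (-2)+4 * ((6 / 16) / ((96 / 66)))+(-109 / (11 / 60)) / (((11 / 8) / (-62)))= 103814617 / 3872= 26811.63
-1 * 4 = -4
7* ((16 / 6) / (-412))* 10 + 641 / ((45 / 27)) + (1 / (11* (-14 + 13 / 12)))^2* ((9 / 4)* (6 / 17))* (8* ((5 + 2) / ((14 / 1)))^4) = 5866155235043 / 15270602325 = 384.15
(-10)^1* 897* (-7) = 62790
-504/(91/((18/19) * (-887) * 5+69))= 22888.13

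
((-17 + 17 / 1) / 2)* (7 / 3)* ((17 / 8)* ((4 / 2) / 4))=0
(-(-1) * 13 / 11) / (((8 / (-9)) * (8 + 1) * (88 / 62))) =-403 / 3872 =-0.10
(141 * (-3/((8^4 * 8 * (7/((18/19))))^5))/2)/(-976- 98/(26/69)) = 0.00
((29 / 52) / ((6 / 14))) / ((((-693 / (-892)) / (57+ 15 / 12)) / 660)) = 7534055 / 117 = 64393.63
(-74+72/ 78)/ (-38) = 25/ 13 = 1.92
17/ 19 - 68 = -1275/ 19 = -67.11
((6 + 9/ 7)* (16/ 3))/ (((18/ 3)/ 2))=272/ 21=12.95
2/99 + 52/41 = 5230/4059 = 1.29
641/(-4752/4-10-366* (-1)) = -641/832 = -0.77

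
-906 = -906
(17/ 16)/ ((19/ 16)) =17/ 19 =0.89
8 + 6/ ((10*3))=41/ 5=8.20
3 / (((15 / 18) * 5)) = 0.72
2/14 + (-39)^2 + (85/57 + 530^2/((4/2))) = 56647081/399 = 141972.63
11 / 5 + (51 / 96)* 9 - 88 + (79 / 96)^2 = -80.34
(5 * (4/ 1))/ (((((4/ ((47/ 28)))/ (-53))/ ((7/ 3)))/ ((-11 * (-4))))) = -137005/ 3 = -45668.33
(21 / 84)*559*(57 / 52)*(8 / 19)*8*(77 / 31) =39732 / 31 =1281.68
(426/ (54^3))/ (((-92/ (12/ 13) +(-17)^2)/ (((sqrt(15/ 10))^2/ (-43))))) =-1/ 2006208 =-0.00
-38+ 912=874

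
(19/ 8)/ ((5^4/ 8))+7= 4394/ 625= 7.03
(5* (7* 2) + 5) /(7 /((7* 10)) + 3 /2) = 375 /8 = 46.88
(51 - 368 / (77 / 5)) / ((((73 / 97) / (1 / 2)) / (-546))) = -7895121 / 803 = -9832.03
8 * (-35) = -280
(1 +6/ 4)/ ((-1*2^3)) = -5/ 16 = -0.31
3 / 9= 1 / 3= 0.33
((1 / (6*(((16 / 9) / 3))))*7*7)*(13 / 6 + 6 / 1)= 7203 / 64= 112.55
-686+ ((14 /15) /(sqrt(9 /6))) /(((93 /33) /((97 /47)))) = -686+ 14938 * sqrt(6) /65565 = -685.44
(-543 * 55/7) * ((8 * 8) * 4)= -7645440/7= -1092205.71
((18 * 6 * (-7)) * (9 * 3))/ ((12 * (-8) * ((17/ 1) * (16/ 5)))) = 8505/ 2176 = 3.91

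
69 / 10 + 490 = 4969 / 10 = 496.90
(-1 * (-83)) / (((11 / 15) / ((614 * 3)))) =2293290 / 11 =208480.91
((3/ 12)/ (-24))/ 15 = -1/ 1440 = -0.00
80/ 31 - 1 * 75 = -2245/ 31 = -72.42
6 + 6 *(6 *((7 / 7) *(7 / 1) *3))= 762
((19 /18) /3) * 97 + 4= 2059 /54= 38.13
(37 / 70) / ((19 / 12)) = 0.33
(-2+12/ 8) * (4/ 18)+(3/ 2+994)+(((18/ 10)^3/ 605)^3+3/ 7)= 54268328504137247239/ 54496261230468750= 995.82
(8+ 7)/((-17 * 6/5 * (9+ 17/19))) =-475/6392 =-0.07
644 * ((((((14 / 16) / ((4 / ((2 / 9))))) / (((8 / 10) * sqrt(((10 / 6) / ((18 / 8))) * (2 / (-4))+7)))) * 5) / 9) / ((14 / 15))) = 20125 * sqrt(537) / 51552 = 9.05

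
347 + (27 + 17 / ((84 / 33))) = 10659 / 28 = 380.68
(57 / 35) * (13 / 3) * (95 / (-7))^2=445835 / 343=1299.81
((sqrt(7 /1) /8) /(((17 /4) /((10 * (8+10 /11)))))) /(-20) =-49 * sqrt(7) /374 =-0.35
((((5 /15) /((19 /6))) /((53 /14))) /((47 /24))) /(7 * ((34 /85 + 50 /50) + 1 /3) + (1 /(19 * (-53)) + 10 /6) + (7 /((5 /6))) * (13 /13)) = 0.00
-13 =-13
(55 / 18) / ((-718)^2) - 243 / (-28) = 563725879 / 64956024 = 8.68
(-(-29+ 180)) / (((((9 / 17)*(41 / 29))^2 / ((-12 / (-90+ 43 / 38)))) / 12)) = -22313842592 / 51090633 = -436.75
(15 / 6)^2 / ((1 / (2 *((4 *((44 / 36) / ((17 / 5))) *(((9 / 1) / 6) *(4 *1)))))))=5500 / 51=107.84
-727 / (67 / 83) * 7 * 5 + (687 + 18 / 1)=-2064700 / 67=-30816.42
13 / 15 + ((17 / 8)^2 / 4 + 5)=26863 / 3840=7.00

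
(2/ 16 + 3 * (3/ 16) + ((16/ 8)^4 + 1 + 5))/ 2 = 363/ 32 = 11.34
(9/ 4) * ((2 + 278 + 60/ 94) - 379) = -41607/ 188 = -221.31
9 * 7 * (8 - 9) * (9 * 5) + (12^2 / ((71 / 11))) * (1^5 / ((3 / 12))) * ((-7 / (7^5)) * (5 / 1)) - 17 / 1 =-486214972 / 170471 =-2852.19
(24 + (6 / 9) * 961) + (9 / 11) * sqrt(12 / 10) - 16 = 9 * sqrt(30) / 55 + 1946 / 3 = 649.56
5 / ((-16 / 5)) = -25 / 16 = -1.56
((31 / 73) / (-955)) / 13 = -31 / 906295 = -0.00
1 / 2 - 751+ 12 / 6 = -1497 / 2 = -748.50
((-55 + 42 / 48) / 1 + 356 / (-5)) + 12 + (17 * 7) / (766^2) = -113.32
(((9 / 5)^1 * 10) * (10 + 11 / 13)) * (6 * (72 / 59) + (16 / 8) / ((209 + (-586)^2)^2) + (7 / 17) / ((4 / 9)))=550901813130532209 / 342098146615550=1610.36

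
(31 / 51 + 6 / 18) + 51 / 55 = 1747 / 935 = 1.87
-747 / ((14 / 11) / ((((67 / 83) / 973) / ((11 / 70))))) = -3015 / 973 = -3.10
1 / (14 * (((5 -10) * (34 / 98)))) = -7 / 170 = -0.04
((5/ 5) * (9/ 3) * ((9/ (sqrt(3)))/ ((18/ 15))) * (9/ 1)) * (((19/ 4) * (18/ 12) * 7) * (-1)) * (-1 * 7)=377055 * sqrt(3)/ 16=40817.40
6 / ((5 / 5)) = 6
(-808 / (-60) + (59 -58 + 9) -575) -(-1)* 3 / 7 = -57866 / 105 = -551.10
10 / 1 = 10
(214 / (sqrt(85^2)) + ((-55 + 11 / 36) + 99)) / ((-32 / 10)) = -143279 / 9792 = -14.63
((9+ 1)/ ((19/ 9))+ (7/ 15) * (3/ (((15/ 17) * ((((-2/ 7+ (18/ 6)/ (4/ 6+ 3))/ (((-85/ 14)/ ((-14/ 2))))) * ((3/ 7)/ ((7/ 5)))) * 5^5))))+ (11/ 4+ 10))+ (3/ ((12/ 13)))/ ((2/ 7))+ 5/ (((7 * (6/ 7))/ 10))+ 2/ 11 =1801724677681/ 48200625000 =37.38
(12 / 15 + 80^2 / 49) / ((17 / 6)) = 193176 / 4165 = 46.38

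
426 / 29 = 14.69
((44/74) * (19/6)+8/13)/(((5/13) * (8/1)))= 721/888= 0.81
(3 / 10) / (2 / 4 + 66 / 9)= 9 / 235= 0.04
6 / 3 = 2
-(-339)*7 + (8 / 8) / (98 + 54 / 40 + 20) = 5664371 / 2387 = 2373.01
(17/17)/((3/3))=1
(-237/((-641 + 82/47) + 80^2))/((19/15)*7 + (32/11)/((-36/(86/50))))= -5513805/1169715751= -0.00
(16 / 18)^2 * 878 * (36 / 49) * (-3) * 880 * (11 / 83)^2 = -23933296640 / 1012683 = -23633.55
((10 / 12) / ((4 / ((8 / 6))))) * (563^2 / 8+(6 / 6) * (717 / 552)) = 18226315 / 1656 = 11006.23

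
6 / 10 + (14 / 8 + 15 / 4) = 61 / 10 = 6.10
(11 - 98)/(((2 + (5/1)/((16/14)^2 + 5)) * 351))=-2987/33657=-0.09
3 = 3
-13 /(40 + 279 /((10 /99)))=-130 /28021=-0.00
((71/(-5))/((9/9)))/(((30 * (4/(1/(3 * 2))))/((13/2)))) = -923/7200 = -0.13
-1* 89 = -89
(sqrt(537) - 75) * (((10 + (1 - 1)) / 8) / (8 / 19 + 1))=-2375 / 36 + 95 * sqrt(537) / 108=-45.59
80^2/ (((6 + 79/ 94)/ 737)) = 443379200/ 643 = 689547.74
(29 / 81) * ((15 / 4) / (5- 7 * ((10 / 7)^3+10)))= -1421 / 90396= -0.02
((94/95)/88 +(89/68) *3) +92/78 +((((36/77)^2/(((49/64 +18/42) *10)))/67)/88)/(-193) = 5.12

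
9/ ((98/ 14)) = 9/ 7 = 1.29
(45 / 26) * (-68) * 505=-772650 / 13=-59434.62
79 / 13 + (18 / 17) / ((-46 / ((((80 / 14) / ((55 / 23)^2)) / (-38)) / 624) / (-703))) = 22747867 / 3743740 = 6.08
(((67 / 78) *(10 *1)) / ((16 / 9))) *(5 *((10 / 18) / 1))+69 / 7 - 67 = -190975 / 4368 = -43.72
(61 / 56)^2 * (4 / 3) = 1.58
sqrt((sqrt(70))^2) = sqrt(70) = 8.37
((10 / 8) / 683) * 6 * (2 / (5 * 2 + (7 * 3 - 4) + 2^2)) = 15 / 21173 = 0.00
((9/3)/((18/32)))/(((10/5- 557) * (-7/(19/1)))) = 304/11655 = 0.03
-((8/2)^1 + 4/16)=-17/4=-4.25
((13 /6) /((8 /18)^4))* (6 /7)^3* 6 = 2302911 /10976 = 209.81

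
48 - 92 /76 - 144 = -1847 /19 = -97.21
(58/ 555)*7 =406/ 555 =0.73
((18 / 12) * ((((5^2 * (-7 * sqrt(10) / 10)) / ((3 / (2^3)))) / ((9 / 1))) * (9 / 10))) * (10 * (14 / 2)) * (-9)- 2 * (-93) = 186 + 4410 * sqrt(10) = 14131.64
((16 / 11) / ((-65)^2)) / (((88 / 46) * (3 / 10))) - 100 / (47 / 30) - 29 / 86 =-79554966077 / 1239822870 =-64.17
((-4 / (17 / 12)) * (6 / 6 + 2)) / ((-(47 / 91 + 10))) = 4368 / 5423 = 0.81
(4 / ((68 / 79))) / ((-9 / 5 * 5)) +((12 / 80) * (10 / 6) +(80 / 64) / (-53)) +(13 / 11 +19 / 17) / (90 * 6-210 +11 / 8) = -66916631 / 236466549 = -0.28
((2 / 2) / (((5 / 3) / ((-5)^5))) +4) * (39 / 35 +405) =-26594394 / 35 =-759839.83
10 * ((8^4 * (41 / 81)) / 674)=839680 / 27297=30.76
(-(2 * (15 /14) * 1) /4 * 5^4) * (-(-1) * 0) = 0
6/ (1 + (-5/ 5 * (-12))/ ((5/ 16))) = 30/ 197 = 0.15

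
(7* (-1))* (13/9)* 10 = -910/9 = -101.11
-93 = -93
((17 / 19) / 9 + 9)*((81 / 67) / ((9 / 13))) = 20228 / 1273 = 15.89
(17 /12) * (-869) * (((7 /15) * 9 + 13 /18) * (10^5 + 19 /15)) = -605974249.65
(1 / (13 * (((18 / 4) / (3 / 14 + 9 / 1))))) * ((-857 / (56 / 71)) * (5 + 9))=-2616421 / 1092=-2395.99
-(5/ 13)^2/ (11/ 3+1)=-75/ 2366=-0.03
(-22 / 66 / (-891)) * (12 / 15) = 4 / 13365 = 0.00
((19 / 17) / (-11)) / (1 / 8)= -152 / 187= -0.81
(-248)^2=61504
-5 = -5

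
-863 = -863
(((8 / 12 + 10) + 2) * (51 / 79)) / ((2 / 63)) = 20349 / 79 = 257.58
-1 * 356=-356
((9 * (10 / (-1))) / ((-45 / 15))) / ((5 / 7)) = 42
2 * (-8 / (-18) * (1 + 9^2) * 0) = 0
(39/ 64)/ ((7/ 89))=3471/ 448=7.75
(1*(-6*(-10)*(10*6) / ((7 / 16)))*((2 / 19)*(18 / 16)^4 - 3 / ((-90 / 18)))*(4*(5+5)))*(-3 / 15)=-961335 / 19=-50596.58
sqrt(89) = 9.43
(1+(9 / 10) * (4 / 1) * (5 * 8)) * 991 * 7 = 1005865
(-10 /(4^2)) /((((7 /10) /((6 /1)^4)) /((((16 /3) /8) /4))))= -1350 /7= -192.86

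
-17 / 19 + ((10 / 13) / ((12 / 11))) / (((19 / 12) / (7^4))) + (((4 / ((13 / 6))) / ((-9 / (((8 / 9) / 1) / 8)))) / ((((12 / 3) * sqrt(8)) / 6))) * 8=263889 / 247- 8 * sqrt(2) / 117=1068.28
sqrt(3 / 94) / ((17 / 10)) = 5*sqrt(282) / 799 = 0.11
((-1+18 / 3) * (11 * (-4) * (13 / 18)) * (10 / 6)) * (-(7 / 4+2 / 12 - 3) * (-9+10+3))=-92950 / 81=-1147.53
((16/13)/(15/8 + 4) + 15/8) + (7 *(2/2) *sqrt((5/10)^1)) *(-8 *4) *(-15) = 10189/4888 + 1680 *sqrt(2) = 2377.96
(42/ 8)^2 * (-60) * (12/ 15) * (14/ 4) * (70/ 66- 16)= 1521891/ 22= 69176.86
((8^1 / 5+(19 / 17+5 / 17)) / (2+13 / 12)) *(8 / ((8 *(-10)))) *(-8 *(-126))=-98.46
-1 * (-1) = 1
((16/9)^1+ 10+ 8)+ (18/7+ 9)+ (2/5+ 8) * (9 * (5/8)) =19807/252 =78.60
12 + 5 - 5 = 12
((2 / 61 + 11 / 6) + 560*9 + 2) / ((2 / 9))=5538165 / 244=22697.40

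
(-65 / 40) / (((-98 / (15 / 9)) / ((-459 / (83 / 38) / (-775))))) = 37791 / 5043080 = 0.01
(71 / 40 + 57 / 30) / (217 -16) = 49 / 2680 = 0.02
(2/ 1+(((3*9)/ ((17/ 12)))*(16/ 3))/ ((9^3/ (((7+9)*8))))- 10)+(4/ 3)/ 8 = 9193/ 918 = 10.01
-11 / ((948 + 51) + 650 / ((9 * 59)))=-5841 / 531119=-0.01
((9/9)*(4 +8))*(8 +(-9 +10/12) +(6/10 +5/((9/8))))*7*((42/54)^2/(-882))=-3073/10935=-0.28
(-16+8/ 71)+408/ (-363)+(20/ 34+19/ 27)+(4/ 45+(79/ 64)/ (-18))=-39619542623/ 2523692160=-15.70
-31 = -31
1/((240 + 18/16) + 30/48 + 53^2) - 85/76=-1036951/927428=-1.12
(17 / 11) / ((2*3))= 17 / 66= 0.26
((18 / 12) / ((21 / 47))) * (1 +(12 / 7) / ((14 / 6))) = 3995 / 686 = 5.82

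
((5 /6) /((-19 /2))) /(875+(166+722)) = -5 /100491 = -0.00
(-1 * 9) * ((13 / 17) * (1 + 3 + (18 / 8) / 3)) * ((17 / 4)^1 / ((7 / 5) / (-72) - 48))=100035 / 34574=2.89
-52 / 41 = -1.27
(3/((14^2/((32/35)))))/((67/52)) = 1248/114905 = 0.01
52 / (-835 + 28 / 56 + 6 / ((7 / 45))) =-0.07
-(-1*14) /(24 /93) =217 /4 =54.25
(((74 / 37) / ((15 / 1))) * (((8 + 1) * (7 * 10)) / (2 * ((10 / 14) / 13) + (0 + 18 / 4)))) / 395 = 15288 / 331405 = 0.05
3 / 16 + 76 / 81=1459 / 1296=1.13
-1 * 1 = -1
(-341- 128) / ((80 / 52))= -6097 / 20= -304.85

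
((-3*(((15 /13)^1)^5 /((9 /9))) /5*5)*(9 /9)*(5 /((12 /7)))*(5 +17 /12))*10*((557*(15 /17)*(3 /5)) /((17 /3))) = -51295914140625 /858429416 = -59755.54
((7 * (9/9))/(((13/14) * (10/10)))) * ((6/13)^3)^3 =987614208/137858491849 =0.01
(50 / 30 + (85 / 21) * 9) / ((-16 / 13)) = -650 / 21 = -30.95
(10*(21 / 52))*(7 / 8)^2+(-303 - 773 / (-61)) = -29155595 / 101504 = -287.24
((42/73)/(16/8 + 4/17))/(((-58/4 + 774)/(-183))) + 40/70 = 153322/300979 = 0.51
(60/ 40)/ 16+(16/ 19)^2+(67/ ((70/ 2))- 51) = -19521711/ 404320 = -48.28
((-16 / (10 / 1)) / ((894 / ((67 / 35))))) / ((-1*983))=268 / 76895175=0.00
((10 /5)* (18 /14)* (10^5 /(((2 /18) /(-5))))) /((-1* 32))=2531250 /7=361607.14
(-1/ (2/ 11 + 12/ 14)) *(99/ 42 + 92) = -14531/ 160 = -90.82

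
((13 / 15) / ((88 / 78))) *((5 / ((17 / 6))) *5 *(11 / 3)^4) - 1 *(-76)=1194463 / 918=1301.16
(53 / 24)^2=2809 / 576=4.88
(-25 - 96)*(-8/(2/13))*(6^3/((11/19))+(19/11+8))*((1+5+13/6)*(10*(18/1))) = 3540777240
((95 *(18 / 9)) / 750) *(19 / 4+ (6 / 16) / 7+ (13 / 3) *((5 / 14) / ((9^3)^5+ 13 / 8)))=5051085965451652757 / 4150765223028156600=1.22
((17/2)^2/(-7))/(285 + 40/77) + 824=72459381/87940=823.96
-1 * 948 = -948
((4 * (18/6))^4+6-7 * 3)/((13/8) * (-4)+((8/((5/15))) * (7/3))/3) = 124326/73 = 1703.10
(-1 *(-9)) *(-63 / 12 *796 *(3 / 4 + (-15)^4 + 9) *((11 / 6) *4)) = -27931545873 / 2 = -13965772936.50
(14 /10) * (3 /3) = 7 /5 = 1.40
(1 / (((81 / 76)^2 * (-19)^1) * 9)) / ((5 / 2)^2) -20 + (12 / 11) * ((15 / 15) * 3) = -16.73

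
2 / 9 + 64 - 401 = -3031 / 9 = -336.78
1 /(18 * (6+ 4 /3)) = 1 /132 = 0.01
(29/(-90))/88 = -29/7920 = -0.00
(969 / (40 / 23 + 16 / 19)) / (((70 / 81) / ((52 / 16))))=148632003 / 105280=1411.78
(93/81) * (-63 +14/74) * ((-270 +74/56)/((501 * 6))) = 19356679/3002994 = 6.45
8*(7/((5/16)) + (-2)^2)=1056/5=211.20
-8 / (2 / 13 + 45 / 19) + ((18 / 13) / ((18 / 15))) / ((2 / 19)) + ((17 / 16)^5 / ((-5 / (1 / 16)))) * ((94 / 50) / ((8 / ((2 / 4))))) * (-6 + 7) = 2116391864837379 / 271757344768000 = 7.79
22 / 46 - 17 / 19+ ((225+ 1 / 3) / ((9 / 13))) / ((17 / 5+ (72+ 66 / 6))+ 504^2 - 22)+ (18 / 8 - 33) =-31.17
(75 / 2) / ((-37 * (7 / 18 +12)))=-675 / 8251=-0.08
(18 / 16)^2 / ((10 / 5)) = 81 / 128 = 0.63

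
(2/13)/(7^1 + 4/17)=34/1599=0.02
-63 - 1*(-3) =-60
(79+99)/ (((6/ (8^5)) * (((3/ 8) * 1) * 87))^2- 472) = -3058016714752/ 8108897641759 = -0.38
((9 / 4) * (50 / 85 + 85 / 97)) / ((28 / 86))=133515 / 13192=10.12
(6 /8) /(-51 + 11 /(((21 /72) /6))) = 7 /1636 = 0.00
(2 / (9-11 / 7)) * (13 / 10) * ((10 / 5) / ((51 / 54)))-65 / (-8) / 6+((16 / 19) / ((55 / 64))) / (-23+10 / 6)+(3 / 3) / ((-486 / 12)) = 46615991 / 23023440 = 2.02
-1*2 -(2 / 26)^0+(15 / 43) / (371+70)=-18958 / 6321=-3.00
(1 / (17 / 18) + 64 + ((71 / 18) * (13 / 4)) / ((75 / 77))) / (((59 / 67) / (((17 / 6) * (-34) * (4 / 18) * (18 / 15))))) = -8178711373 / 3584250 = -2281.85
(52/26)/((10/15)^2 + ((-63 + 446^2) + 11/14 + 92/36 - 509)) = 28/2776869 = 0.00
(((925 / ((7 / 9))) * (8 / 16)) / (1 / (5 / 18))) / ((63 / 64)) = 74000 / 441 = 167.80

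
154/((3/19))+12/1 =2962/3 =987.33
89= 89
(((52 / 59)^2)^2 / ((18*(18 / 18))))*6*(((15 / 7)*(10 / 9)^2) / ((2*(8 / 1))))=228488000 / 6870543687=0.03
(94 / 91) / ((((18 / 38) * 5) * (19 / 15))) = 94 / 273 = 0.34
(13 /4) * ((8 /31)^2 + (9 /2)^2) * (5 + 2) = 7106827 /15376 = 462.20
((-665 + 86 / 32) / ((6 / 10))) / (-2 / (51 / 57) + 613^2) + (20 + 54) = 4537879915 / 61325136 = 74.00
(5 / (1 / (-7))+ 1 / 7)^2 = 59536 / 49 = 1215.02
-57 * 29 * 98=-161994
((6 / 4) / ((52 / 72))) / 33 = 9 / 143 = 0.06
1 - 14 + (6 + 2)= -5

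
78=78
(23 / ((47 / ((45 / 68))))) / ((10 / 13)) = 0.42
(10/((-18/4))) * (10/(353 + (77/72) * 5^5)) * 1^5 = -1600/266041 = -0.01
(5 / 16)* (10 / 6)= 25 / 48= 0.52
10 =10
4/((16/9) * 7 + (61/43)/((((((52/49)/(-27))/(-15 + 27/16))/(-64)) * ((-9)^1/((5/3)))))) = 20124/28712173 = 0.00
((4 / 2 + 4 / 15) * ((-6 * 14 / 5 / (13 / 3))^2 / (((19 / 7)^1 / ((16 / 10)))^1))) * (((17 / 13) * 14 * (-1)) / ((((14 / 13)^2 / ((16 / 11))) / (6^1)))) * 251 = -1179268263936 / 1698125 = -694453.16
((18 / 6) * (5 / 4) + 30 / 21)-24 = -527 / 28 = -18.82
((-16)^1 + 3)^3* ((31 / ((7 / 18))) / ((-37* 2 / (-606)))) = -371455578 / 259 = -1434191.42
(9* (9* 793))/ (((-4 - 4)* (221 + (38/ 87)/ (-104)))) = -72647523/ 1999570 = -36.33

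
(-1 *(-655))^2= 429025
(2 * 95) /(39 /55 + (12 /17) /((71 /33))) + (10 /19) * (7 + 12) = 13301680 /68853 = 193.19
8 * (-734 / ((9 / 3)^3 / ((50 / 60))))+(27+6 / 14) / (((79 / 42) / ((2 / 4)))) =-1113064 / 6399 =-173.94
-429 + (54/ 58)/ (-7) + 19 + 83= -66408/ 203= -327.13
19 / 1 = 19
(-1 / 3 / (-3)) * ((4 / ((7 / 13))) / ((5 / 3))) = 52 / 105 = 0.50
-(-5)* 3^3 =135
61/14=4.36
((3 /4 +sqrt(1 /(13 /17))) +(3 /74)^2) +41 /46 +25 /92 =sqrt(221) /13 +241151 /125948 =3.06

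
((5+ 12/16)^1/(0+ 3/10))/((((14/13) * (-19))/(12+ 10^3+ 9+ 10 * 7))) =-1021.96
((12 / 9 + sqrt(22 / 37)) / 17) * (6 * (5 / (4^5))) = 15 * sqrt(814) / 322048 + 5 / 2176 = 0.00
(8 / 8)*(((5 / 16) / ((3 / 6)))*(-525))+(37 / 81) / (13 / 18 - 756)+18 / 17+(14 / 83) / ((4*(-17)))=-451729499917 / 1381143240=-327.07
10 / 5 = 2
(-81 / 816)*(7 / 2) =-189 / 544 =-0.35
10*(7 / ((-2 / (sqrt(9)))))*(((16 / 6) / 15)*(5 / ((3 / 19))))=-5320 / 9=-591.11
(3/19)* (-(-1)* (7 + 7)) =2.21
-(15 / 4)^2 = -225 / 16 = -14.06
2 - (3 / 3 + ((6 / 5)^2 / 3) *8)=-71 / 25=-2.84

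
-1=-1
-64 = -64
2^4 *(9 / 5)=144 / 5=28.80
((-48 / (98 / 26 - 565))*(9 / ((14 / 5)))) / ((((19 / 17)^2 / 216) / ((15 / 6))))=22823775 / 192052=118.84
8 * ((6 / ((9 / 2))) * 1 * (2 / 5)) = 64 / 15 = 4.27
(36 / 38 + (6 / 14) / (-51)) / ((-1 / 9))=-19107 / 2261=-8.45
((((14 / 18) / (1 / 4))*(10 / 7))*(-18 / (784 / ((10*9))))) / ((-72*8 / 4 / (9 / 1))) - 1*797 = -312199 / 392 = -796.43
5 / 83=0.06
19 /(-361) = -1 /19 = -0.05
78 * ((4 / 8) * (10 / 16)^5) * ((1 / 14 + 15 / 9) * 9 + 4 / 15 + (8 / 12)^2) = 83711875 / 1376256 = 60.83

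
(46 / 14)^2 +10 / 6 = 1832 / 147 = 12.46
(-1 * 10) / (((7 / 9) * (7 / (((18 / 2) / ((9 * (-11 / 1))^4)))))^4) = -10 / 11402691067376560882073268082881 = -0.00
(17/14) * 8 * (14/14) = 68/7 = 9.71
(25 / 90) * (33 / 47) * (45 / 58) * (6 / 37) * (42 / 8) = 51975 / 403448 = 0.13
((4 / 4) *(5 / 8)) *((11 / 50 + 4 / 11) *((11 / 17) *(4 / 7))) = 321 / 2380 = 0.13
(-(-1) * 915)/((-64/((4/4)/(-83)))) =915/5312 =0.17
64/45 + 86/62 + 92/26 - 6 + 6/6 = 24442/18135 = 1.35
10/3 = 3.33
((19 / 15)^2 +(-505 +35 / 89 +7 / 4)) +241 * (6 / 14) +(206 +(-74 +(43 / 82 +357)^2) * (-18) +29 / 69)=-49853383550677319 / 21678344100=-2299685.96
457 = 457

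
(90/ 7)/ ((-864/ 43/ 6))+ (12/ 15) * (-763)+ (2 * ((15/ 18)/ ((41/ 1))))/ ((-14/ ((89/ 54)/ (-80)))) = -4569350171/ 7439040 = -614.24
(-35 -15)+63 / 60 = -979 / 20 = -48.95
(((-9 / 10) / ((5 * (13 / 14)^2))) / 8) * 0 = 0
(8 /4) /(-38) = -1 /19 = -0.05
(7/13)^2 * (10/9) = 490/1521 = 0.32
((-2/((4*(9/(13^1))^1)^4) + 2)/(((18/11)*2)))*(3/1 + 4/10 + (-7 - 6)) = -3632321/629856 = -5.77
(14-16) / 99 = -2 / 99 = -0.02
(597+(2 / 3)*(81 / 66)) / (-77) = -6576 / 847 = -7.76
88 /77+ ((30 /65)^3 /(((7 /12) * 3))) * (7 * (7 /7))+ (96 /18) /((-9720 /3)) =28672402 /18685485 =1.53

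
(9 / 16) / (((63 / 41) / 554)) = 11357 / 56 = 202.80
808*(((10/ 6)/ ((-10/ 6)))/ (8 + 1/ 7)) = -5656/ 57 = -99.23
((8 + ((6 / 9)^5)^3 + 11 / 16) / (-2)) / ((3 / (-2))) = 1995022361 / 688747536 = 2.90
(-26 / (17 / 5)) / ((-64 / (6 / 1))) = 195 / 272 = 0.72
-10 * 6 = -60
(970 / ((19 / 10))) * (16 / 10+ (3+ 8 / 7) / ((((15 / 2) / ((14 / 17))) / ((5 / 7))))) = 6665840 / 6783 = 982.73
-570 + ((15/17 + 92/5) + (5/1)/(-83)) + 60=-3462438/7055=-490.78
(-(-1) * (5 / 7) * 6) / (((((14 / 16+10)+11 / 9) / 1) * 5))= 432 / 6097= 0.07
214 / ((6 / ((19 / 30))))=2033 / 90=22.59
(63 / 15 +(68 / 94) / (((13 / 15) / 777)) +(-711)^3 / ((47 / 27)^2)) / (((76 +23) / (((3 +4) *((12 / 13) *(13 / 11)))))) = -158958616333328 / 17373785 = -9149337.14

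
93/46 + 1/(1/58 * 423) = 2.16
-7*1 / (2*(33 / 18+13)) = -0.24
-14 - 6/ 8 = -59/ 4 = -14.75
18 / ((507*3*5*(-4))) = -1 / 1690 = -0.00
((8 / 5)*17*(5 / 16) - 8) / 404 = 1 / 808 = 0.00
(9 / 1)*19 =171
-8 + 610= 602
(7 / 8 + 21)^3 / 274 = 5359375 / 140288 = 38.20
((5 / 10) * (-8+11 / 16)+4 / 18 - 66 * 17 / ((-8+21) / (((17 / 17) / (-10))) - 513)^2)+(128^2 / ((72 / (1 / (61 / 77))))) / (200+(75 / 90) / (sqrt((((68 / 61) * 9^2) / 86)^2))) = -48348758320141483 / 24099582807053280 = -2.01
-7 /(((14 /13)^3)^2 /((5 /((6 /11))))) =-265474495 /6453888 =-41.13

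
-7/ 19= -0.37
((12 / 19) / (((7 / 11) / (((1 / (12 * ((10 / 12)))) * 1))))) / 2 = 33 / 665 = 0.05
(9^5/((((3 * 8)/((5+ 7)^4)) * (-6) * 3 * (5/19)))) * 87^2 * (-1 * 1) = 407610995472/5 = 81522199094.40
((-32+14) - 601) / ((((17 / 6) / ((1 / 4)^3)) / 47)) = -87279 / 544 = -160.44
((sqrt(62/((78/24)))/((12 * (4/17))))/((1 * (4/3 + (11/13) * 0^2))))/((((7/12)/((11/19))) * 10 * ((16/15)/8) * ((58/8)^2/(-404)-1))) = -113322 * sqrt(806)/4210115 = -0.76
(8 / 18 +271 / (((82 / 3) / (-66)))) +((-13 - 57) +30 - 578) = -469339 / 369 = -1271.92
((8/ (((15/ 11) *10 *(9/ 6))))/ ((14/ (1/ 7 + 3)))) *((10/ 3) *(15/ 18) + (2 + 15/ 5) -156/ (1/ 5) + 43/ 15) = -33513128/ 496125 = -67.55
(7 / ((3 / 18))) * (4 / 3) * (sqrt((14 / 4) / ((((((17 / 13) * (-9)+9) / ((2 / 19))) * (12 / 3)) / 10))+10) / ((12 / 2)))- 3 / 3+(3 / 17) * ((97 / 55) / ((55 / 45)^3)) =-1032346 / 1244485+805 * sqrt(38) / 171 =28.19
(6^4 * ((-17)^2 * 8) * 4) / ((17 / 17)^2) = 11985408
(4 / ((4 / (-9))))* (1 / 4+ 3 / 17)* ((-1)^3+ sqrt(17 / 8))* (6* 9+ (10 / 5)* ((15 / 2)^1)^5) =198422379 / 1088 - 198422379* sqrt(34) / 4352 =-83479.28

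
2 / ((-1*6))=-1 / 3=-0.33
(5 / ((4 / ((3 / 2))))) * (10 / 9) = 25 / 12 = 2.08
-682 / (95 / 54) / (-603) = 0.64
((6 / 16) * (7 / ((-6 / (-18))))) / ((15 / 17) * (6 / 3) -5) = -1071 / 440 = -2.43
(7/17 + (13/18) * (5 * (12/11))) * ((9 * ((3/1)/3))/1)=7323/187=39.16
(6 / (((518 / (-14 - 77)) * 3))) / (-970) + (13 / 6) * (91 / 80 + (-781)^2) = 758906758857 / 574240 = 1321584.63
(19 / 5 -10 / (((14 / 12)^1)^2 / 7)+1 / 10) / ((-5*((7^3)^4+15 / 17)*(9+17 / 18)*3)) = 169677 / 7370831467182400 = 0.00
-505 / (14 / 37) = -18685 / 14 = -1334.64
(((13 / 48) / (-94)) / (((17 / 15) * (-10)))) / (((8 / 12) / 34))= 39 / 3008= 0.01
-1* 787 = -787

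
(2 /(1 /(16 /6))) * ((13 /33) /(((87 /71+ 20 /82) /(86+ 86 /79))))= 320442880 /2573109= 124.54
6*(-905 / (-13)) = 5430 / 13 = 417.69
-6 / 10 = -3 / 5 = -0.60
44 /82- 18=-716 /41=-17.46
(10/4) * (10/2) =25/2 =12.50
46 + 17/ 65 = 3007/ 65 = 46.26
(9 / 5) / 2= 9 / 10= 0.90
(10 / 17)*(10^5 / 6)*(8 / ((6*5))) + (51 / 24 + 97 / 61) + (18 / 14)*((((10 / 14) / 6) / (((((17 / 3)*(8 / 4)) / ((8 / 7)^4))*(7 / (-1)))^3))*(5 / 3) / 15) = 13141987581699884550987707 / 5019677037242497976472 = 2618.09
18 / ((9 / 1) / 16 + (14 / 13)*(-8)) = -3744 / 1675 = -2.24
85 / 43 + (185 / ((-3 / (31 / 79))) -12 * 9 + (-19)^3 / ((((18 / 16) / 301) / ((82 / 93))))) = -4601099599040 / 2843289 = -1618231.42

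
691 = 691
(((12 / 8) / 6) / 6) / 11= 0.00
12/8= 3/2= 1.50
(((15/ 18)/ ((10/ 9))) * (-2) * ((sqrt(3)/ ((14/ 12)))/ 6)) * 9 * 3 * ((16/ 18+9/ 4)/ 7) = -4.49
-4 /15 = -0.27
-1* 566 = -566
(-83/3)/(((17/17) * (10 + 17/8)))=-664/291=-2.28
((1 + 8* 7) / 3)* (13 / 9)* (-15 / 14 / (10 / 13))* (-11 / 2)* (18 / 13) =8151 / 28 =291.11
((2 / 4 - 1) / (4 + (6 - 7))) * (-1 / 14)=1 / 84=0.01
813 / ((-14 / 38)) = -15447 / 7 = -2206.71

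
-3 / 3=-1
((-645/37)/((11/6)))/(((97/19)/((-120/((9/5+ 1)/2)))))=44118000/276353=159.64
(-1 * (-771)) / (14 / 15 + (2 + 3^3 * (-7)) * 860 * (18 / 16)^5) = -94740480 / 35610860987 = -0.00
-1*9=-9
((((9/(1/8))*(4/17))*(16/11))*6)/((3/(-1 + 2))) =9216/187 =49.28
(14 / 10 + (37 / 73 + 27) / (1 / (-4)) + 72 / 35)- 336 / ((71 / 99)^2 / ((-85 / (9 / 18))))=1429001022833 / 12879755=110949.39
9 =9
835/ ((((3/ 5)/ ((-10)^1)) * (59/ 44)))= -1837000/ 177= -10378.53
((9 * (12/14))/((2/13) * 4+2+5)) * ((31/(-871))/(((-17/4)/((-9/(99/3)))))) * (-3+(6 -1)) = -4464/964733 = -0.00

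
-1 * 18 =-18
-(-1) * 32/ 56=4/ 7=0.57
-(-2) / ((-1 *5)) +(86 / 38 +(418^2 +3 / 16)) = 265583597 / 1520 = 174726.05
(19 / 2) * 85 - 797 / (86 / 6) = 64663 / 86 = 751.90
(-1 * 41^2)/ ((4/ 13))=-21853/ 4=-5463.25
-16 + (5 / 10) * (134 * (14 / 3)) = 890 / 3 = 296.67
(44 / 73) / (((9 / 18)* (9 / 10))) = 880 / 657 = 1.34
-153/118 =-1.30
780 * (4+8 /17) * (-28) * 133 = -220758720 /17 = -12985807.06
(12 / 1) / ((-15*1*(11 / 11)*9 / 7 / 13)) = -364 / 45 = -8.09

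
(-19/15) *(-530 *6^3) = 145008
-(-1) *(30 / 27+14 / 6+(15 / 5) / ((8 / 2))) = 151 / 36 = 4.19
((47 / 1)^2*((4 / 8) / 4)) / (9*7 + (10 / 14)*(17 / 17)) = 15463 / 3568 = 4.33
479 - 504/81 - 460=115/9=12.78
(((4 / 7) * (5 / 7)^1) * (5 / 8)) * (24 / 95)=60 / 931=0.06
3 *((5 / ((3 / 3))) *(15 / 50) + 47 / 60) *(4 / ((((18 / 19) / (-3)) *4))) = -2603 / 120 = -21.69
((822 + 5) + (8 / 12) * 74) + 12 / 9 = 2633 / 3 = 877.67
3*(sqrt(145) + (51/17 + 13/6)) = 31/2 + 3*sqrt(145) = 51.62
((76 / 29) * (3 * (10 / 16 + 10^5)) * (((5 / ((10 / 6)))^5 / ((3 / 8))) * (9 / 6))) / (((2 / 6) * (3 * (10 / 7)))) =15513216957 / 29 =534938515.76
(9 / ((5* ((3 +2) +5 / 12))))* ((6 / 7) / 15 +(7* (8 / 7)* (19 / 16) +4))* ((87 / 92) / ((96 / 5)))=57159 / 257600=0.22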